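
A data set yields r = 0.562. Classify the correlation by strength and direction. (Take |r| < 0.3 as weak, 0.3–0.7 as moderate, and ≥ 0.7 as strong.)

r = 0.562 > 0 so the relationship is positive.
|r| = 0.562, which falls in the moderate range.

moderate positive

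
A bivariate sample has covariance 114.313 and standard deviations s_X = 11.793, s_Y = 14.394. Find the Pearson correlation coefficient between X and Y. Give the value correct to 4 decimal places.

r = Cov(X,Y) / (s_X · s_Y) = 114.313 / (11.793 × 14.394)
  = 114.313 / 169.7484 ≈ 0.6734

0.6734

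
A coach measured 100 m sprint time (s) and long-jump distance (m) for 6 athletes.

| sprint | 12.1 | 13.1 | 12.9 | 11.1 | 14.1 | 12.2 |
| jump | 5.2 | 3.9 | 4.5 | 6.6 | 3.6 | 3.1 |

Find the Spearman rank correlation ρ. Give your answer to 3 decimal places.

-0.657

Rank sprint: 2, 5, 4, 1, 6, 3
Rank jump: 5, 3, 4, 6, 2, 1
d = rank(sprint) − rank(jump): -3, 2, 0, -5, 4, 2; Σd² = 58
ρ = 1 − 6Σd² / [n(n²−1)] = 1 − 6×58 / (6×35) = 1 − 348/210 ≈ -0.657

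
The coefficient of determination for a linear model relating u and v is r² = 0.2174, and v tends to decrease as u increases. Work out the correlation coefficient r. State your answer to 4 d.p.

|r| = √0.2174 = 0.4663
The association is negative, so r = −0.4663.

-0.4663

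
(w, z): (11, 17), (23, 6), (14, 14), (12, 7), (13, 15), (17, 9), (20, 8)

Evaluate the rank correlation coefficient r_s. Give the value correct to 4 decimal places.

-0.6429

Rank w: 1, 7, 4, 2, 3, 5, 6
Rank z: 7, 1, 5, 2, 6, 4, 3
d = rank(w) − rank(z): -6, 6, -1, 0, -3, 1, 3; Σd² = 92
ρ = 1 − 6Σd² / [n(n²−1)] = 1 − 6×92 / (7×48) = 1 − 552/336 ≈ -0.6429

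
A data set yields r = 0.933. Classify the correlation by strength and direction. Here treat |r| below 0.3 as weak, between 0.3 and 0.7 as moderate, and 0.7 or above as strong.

r = 0.933 > 0 so the relationship is positive.
|r| = 0.933, which falls in the strong range.

strong positive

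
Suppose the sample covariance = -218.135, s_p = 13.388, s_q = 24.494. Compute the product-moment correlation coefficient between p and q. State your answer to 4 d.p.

r = Cov(p,q) / (s_p · s_q) = -218.135 / (13.388 × 24.494)
  = -218.135 / 327.9257 ≈ -0.6652

-0.6652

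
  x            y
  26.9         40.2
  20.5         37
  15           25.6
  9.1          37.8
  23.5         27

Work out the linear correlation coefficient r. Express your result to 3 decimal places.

n = 5, Σx = 95, Σy = 167.6, Σx² = 2003.92, Σy² = 5798.24, Σxy = 3202.36
nΣxy − ΣxΣy = 16011.8 − 15922 = 89.8
nΣx² − (Σx)² = 10019.6 − 9025 = 994.6; nΣy² − (Σy)² = 28991.2 − 28089.76 = 901.44
r = 89.8 / √(994.6 × 901.44) = 89.8 / 946.8750 ≈ 0.095

0.095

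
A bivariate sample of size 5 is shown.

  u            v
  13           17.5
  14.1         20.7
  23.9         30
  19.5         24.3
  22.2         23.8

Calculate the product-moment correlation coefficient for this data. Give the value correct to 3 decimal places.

n = 5, Σu = 92.7, Σv = 116.3, Σu² = 1812.11, Σv² = 2791.67, Σuv = 2238.58
nΣuv − ΣuΣv = 11192.9 − 10781.01 = 411.89
nΣu² − (Σu)² = 9060.55 − 8593.29 = 467.26; nΣv² − (Σv)² = 13958.35 − 13525.69 = 432.66
r = 411.89 / √(467.26 × 432.66) = 411.89 / 449.6273 ≈ 0.916

0.916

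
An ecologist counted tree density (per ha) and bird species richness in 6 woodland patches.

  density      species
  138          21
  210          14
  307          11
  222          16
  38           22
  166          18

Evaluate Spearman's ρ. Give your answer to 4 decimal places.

Rank density: 2, 4, 6, 5, 1, 3
Rank species: 5, 2, 1, 3, 6, 4
d = rank(density) − rank(species): -3, 2, 5, 2, -5, -1; Σd² = 68
ρ = 1 − 6Σd² / [n(n²−1)] = 1 − 6×68 / (6×35) = 1 − 408/210 ≈ -0.9429

-0.9429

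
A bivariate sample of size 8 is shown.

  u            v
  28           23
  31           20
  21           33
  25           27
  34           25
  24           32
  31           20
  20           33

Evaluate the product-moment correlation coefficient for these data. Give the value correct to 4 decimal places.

-0.8562

n = 8, Σu = 214, Σv = 213, Σu² = 5904, Σv² = 5885, Σuv = 5530
nΣuv − ΣuΣv = 44240 − 45582 = -1342
nΣu² − (Σu)² = 47232 − 45796 = 1436; nΣv² − (Σv)² = 47080 − 45369 = 1711
r = -1342 / √(1436 × 1711) = -1342 / 1567.4808 ≈ -0.8562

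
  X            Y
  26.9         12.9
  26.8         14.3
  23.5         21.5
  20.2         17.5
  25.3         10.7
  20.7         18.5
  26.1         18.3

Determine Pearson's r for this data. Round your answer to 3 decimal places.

-0.519

n = 7, ΣX = 169.5, ΣY = 113.7, ΣX² = 4151.93, ΣY² = 1931.03, ΣXY = 2720.29
nΣXY − ΣXΣY = 19042.03 − 19272.15 = -230.12
nΣX² − (ΣX)² = 29063.51 − 28730.25 = 333.26; nΣY² − (ΣY)² = 13517.21 − 12927.69 = 589.52
r = -230.12 / √(333.26 × 589.52) = -230.12 / 443.2420 ≈ -0.519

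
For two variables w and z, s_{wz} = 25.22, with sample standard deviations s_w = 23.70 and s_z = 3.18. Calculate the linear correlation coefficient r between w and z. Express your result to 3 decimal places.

0.335

r = Cov(w,z) / (s_w · s_z) = 25.22 / (23.70 × 3.18)
  = 25.22 / 75.3660 ≈ 0.335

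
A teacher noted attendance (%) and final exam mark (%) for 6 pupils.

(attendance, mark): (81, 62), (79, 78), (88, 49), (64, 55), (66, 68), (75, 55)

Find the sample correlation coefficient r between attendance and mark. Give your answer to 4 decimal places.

-0.1644

n = 6, Σx = 453, Σy = 367, Σx² = 34623, Σy² = 23003, Σxy = 27629
nΣxy − ΣxΣy = 165774 − 166251 = -477
nΣx² − (Σx)² = 207738 − 205209 = 2529; nΣy² − (Σy)² = 138018 − 134689 = 3329
r = -477 / √(2529 × 3329) = -477 / 2901.5584 ≈ -0.1644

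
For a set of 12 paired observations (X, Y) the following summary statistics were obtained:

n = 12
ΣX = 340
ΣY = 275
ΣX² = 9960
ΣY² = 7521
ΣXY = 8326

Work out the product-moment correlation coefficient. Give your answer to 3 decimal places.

r = (nΣXY − ΣXΣY) / √[(nΣX² − (ΣX)²)(nΣY² − (ΣY)²)]
Numerator: 12×8326 − 340×275 = 6412
Denominator: √[(119520 − 115600)(90252 − 75625)] = √[3920 × 14627] = 7572.1754
r = 6412 / 7572.1754 ≈ 0.847

0.847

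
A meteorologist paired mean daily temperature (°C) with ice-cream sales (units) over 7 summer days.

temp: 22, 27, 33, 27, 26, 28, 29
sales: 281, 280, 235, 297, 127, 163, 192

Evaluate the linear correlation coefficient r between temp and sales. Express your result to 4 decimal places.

n = 7, Σx = 192, Σy = 1575, Σx² = 5332, Σy² = 380357, Σxy = 42950
nΣxy − ΣxΣy = 300650 − 302400 = -1750
nΣx² − (Σx)² = 37324 − 36864 = 460; nΣy² − (Σy)² = 2662499 − 2480625 = 181874
r = -1750 / √(460 × 181874) = -1750 / 9146.6956 ≈ -0.1913

-0.1913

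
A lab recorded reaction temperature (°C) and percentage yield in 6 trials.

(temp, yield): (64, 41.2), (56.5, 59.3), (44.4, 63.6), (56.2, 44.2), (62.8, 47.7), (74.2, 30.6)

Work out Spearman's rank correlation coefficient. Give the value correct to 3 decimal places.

Rank temp: 5, 3, 1, 2, 4, 6
Rank yield: 2, 5, 6, 3, 4, 1
d = rank(temp) − rank(yield): 3, -2, -5, -1, 0, 5; Σd² = 64
ρ = 1 − 6Σd² / [n(n²−1)] = 1 − 6×64 / (6×35) = 1 − 384/210 ≈ -0.829

-0.829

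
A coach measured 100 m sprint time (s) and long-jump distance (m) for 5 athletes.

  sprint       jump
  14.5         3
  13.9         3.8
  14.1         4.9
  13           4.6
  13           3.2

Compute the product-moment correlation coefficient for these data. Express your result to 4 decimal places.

-0.1506

n = 5, Σx = 68.5, Σy = 19.5, Σx² = 940.27, Σy² = 78.85, Σxy = 266.81
nΣxy − ΣxΣy = 1334.05 − 1335.75 = -1.7
nΣx² − (Σx)² = 4701.35 − 4692.25 = 9.1; nΣy² − (Σy)² = 394.25 − 380.25 = 14
r = -1.7 / √(9.1 × 14) = -1.7 / 11.2872 ≈ -0.1506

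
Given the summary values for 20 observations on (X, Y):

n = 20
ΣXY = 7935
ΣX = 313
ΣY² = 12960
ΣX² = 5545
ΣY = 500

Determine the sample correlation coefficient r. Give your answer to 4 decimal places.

0.2017

r = (nΣXY − ΣXΣY) / √[(nΣX² − (ΣX)²)(nΣY² − (ΣY)²)]
Numerator: 20×7935 − 313×500 = 2200
Denominator: √[(110900 − 97969)(259200 − 250000)] = √[12931 × 9200] = 10907.1169
r = 2200 / 10907.1169 ≈ 0.2017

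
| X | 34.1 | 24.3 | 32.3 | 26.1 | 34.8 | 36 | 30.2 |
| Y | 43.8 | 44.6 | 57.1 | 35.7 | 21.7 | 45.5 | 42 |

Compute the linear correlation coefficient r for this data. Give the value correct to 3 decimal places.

-0.071

n = 7, ΣX = 217.8, ΣY = 290.4, ΣX² = 6896.88, ΣY² = 12747.64, ΣXY = 9015.02
nΣXY − ΣXΣY = 63105.14 − 63249.12 = -143.98
nΣX² − (ΣX)² = 48278.16 − 47436.84 = 841.32; nΣY² − (ΣY)² = 89233.48 − 84332.16 = 4901.32
r = -143.98 / √(841.32 × 4901.32) = -143.98 / 2030.6596 ≈ -0.071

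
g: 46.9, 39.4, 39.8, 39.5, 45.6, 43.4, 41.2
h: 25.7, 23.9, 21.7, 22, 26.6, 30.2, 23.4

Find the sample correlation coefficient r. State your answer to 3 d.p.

n = 7, Σg = 295.8, Σh = 173.5, Σg² = 12556.62, Σh² = 4353.75, Σgh = 7367.37
nΣgh − ΣgΣh = 51571.59 − 51321.3 = 250.29
nΣg² − (Σg)² = 87896.34 − 87497.64 = 398.7; nΣh² − (Σh)² = 30476.25 − 30102.25 = 374
r = 250.29 / √(398.7 × 374) = 250.29 / 386.1526 ≈ 0.648

0.648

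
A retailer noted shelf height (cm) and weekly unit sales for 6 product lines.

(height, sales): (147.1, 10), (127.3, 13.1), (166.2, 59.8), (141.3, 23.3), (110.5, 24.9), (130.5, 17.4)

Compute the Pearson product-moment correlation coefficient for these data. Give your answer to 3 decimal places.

0.595

n = 6, Σx = 822.9, Σy = 148.5, Σx² = 114672.33, Σy² = 5313.31, Σxy = 21391.83
nΣxy − ΣxΣy = 128350.98 − 122200.65 = 6150.33
nΣx² − (Σx)² = 688033.98 − 677164.41 = 10869.57; nΣy² − (Σy)² = 31879.86 − 22052.25 = 9827.61
r = 6150.33 / √(10869.57 × 9827.61) = 6150.33 / 10335.4678 ≈ 0.595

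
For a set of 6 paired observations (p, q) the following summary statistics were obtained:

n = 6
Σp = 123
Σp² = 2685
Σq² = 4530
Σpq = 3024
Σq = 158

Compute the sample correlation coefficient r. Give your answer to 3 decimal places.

r = (nΣpq − ΣpΣq) / √[(nΣp² − (Σp)²)(nΣq² − (Σq)²)]
Numerator: 6×3024 − 123×158 = -1290
Denominator: √[(16110 − 15129)(27180 − 24964)] = √[981 × 2216] = 1474.4138
r = -1290 / 1474.4138 ≈ -0.875

-0.875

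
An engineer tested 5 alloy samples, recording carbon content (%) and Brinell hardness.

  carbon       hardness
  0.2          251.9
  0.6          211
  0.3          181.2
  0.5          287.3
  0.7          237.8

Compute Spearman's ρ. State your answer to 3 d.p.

-0.100

Rank carbon: 1, 4, 2, 3, 5
Rank hardness: 4, 2, 1, 5, 3
d = rank(carbon) − rank(hardness): -3, 2, 1, -2, 2; Σd² = 22
ρ = 1 − 6Σd² / [n(n²−1)] = 1 − 6×22 / (5×24) = 1 − 132/120 ≈ -0.100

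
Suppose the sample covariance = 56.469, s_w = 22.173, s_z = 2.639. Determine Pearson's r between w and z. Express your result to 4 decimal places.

r = Cov(w,z) / (s_w · s_z) = 56.469 / (22.173 × 2.639)
  = 56.469 / 58.5145 ≈ 0.9650

0.9650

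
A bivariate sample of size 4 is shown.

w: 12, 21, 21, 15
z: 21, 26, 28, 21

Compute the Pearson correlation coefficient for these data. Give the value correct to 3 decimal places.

0.937

n = 4, Σw = 69, Σz = 96, Σw² = 1251, Σz² = 2342, Σwz = 1701
nΣwz − ΣwΣz = 6804 − 6624 = 180
nΣw² − (Σw)² = 5004 − 4761 = 243; nΣz² − (Σz)² = 9368 − 9216 = 152
r = 180 / √(243 × 152) = 180 / 192.1874 ≈ 0.937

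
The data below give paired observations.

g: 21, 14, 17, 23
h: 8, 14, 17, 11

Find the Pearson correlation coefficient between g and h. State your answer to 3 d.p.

n = 4, Σg = 75, Σh = 50, Σg² = 1455, Σh² = 670, Σgh = 906
nΣgh − ΣgΣh = 3624 − 3750 = -126
nΣg² − (Σg)² = 5820 − 5625 = 195; nΣh² − (Σh)² = 2680 − 2500 = 180
r = -126 / √(195 × 180) = -126 / 187.3499 ≈ -0.673

-0.673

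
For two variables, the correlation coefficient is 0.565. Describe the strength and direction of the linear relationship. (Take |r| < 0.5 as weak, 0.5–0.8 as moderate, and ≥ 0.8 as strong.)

moderate positive

r = 0.565 > 0 so the relationship is positive.
|r| = 0.565, which falls in the moderate range.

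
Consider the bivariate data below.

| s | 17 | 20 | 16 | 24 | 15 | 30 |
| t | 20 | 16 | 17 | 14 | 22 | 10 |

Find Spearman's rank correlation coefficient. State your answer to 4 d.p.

-0.9429

Rank s: 3, 4, 2, 5, 1, 6
Rank t: 5, 3, 4, 2, 6, 1
d = rank(s) − rank(t): -2, 1, -2, 3, -5, 5; Σd² = 68
ρ = 1 − 6Σd² / [n(n²−1)] = 1 − 6×68 / (6×35) = 1 − 408/210 ≈ -0.9429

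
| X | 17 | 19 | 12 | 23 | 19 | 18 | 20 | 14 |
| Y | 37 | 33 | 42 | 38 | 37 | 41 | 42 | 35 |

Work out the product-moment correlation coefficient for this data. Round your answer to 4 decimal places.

n = 8, ΣX = 142, ΣY = 305, ΣX² = 2604, ΣY² = 11705, ΣXY = 5405
nΣXY − ΣXΣY = 43240 − 43310 = -70
nΣX² − (ΣX)² = 20832 − 20164 = 668; nΣY² − (ΣY)² = 93640 − 93025 = 615
r = -70 / √(668 × 615) = -70 / 640.9524 ≈ -0.1092

-0.1092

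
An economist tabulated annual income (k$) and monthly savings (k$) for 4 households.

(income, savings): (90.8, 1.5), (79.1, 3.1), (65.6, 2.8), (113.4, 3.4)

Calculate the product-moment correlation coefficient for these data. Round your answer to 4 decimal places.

n = 4, Σx = 348.9, Σy = 10.8, Σx² = 31664.37, Σy² = 31.26, Σxy = 950.65
nΣxy − ΣxΣy = 3802.6 − 3768.12 = 34.48
nΣx² − (Σx)² = 126657.48 − 121731.21 = 4926.27; nΣy² − (Σy)² = 125.04 − 116.64 = 8.4
r = 34.48 / √(4926.27 × 8.4) = 34.48 / 203.4224 ≈ 0.1695

0.1695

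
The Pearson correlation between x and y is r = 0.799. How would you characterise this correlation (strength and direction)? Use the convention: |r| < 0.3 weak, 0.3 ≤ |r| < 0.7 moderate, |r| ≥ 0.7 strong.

r = 0.799 > 0 so the relationship is positive.
|r| = 0.799, which falls in the strong range.

strong positive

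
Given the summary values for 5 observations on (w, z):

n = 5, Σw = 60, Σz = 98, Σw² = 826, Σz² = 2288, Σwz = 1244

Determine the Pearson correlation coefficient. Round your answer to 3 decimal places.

0.345

r = (nΣwz − ΣwΣz) / √[(nΣw² − (Σw)²)(nΣz² − (Σz)²)]
Numerator: 5×1244 − 60×98 = 340
Denominator: √[(4130 − 3600)(11440 − 9604)] = √[530 × 1836] = 986.4482
r = 340 / 986.4482 ≈ 0.345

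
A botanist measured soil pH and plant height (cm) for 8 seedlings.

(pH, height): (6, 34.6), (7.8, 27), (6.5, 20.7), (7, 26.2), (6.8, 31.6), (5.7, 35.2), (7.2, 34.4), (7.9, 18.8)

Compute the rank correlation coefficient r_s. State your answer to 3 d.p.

-0.643

Rank pH: 2, 7, 3, 5, 4, 1, 6, 8
Rank height: 7, 4, 2, 3, 5, 8, 6, 1
d = rank(pH) − rank(height): -5, 3, 1, 2, -1, -7, 0, 7; Σd² = 138
ρ = 1 − 6Σd² / [n(n²−1)] = 1 − 6×138 / (8×63) = 1 − 828/504 ≈ -0.643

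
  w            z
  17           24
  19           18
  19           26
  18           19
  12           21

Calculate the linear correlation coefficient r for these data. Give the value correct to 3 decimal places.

n = 5, Σw = 85, Σz = 108, Σw² = 1479, Σz² = 2378, Σwz = 1838
nΣwz − ΣwΣz = 9190 − 9180 = 10
nΣw² − (Σw)² = 7395 − 7225 = 170; nΣz² − (Σz)² = 11890 − 11664 = 226
r = 10 / √(170 × 226) = 10 / 196.0102 ≈ 0.051

0.051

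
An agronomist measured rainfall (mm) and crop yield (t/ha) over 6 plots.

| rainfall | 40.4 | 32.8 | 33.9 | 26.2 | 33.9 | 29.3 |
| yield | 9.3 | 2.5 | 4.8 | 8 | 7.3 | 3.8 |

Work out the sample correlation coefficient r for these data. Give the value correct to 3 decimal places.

n = 6, Σx = 196.5, Σy = 35.7, Σx² = 6551.35, Σy² = 247.51, Σxy = 1188.85
nΣxy − ΣxΣy = 7133.1 − 7015.05 = 118.05
nΣx² − (Σx)² = 39308.1 − 38612.25 = 695.85; nΣy² − (Σy)² = 1485.06 − 1274.49 = 210.57
r = 118.05 / √(695.85 × 210.57) = 118.05 / 382.7860 ≈ 0.308

0.308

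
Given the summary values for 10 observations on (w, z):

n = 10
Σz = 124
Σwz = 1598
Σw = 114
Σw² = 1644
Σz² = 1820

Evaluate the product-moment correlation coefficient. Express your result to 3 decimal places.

r = (nΣwz − ΣwΣz) / √[(nΣw² − (Σw)²)(nΣz² − (Σz)²)]
Numerator: 10×1598 − 114×124 = 1844
Denominator: √[(16440 − 12996)(18200 − 15376)] = √[3444 × 2824] = 3118.6305
r = 1844 / 3118.6305 ≈ 0.591

0.591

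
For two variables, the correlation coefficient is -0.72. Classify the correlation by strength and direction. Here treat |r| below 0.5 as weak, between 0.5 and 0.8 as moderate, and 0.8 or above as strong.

r = -0.72 < 0 so the relationship is negative.
|r| = 0.72, which falls in the moderate range.

moderate negative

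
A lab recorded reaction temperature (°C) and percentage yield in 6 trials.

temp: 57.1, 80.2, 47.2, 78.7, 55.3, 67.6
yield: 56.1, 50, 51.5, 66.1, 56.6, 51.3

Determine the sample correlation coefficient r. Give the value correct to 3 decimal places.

0.265

n = 6, Σx = 386.1, Σy = 331.6, Σx² = 25741.83, Σy² = 18503.92, Σxy = 21444.04
nΣxy − ΣxΣy = 128664.24 − 128030.76 = 633.48
nΣx² − (Σx)² = 154450.98 − 149073.21 = 5377.77; nΣy² − (Σy)² = 111023.52 − 109958.56 = 1064.96
r = 633.48 / √(5377.77 × 1064.96) = 633.48 / 2393.1381 ≈ 0.265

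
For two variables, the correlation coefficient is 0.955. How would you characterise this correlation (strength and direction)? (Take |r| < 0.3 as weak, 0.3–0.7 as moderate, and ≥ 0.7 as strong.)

strong positive

r = 0.955 > 0 so the relationship is positive.
|r| = 0.955, which falls in the strong range.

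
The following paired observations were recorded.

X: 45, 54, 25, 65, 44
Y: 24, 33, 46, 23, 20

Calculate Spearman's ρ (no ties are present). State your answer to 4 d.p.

Rank X: 3, 4, 1, 5, 2
Rank Y: 3, 4, 5, 2, 1
d = rank(X) − rank(Y): 0, 0, -4, 3, 1; Σd² = 26
ρ = 1 − 6Σd² / [n(n²−1)] = 1 − 6×26 / (5×24) = 1 − 156/120 ≈ -0.3000

-0.3000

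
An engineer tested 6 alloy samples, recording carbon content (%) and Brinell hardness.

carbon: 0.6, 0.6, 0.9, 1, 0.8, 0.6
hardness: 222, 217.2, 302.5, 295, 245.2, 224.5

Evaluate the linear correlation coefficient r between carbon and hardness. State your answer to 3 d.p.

0.946

n = 6, Σx = 4.5, Σy = 1506.4, Σx² = 3.53, Σy² = 385514.38, Σxy = 1161.63
nΣxy − ΣxΣy = 6969.78 − 6778.8 = 190.98
nΣx² − (Σx)² = 21.18 − 20.25 = 0.93; nΣy² − (Σy)² = 2313086.28 − 2269240.96 = 43845.32
r = 190.98 / √(0.93 × 43845.32) = 190.98 / 201.9310 ≈ 0.946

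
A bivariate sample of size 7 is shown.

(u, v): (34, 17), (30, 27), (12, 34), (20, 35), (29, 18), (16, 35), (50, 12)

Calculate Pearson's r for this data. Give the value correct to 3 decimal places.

-0.909

n = 7, Σu = 191, Σv = 178, Σu² = 6197, Σv² = 5092, Σuv = 4178
nΣuv − ΣuΣv = 29246 − 33998 = -4752
nΣu² − (Σu)² = 43379 − 36481 = 6898; nΣv² − (Σv)² = 35644 − 31684 = 3960
r = -4752 / √(6898 × 3960) = -4752 / 5226.4787 ≈ -0.909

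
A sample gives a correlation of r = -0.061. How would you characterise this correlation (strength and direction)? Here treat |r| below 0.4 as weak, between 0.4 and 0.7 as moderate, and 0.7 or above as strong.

r = -0.061 < 0 so the relationship is negative.
|r| = 0.061, which falls in the weak range.

weak negative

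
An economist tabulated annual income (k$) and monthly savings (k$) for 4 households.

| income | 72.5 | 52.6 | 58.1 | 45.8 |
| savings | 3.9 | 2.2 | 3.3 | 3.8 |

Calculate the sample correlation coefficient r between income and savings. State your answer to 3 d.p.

n = 4, Σx = 229, Σy = 13.2, Σx² = 13496.26, Σy² = 45.38, Σxy = 764.24
nΣxy − ΣxΣy = 3056.96 − 3022.8 = 34.16
nΣx² − (Σx)² = 53985.04 − 52441 = 1544.04; nΣy² − (Σy)² = 181.52 − 174.24 = 7.28
r = 34.16 / √(1544.04 × 7.28) = 34.16 / 106.0217 ≈ 0.322

0.322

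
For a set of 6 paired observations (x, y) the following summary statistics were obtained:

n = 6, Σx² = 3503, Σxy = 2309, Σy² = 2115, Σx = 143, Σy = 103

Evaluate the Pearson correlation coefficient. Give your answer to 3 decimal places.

r = (nΣxy − ΣxΣy) / √[(nΣx² − (Σx)²)(nΣy² − (Σy)²)]
Numerator: 6×2309 − 143×103 = -875
Denominator: √[(21018 − 20449)(12690 − 10609)] = √[569 × 2081] = 1088.1585
r = -875 / 1088.1585 ≈ -0.804

-0.804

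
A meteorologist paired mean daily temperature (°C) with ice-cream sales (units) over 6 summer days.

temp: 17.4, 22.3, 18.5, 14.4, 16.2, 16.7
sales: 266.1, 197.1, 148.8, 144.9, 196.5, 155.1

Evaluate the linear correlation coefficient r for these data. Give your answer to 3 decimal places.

n = 6, Σx = 105.5, Σy = 1108.5, Σx² = 1890.99, Σy² = 215463.33, Σxy = 19638.3
nΣxy − ΣxΣy = 117829.8 − 116946.75 = 883.05
nΣx² − (Σx)² = 11345.94 − 11130.25 = 215.69; nΣy² − (Σy)² = 1292779.98 − 1228772.25 = 64007.73
r = 883.05 / √(215.69 × 64007.73) = 883.05 / 3715.6194 ≈ 0.238

0.238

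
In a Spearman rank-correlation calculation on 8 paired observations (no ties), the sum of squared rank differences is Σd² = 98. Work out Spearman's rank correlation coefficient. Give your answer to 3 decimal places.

ρ = 1 − 6Σd² / [n(n²−1)] = 1 − 6×98 / (8×63)
  = 1 − 588/504 = 1 − 1.1667 ≈ -0.167

-0.167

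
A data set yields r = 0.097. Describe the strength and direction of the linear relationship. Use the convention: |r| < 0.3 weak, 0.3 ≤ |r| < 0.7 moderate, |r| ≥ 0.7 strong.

weak positive

r = 0.097 > 0 so the relationship is positive.
|r| = 0.097, which falls in the weak range.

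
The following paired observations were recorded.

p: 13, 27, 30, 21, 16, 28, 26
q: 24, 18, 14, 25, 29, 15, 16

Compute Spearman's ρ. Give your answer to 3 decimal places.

-0.857

Rank p: 1, 5, 7, 3, 2, 6, 4
Rank q: 5, 4, 1, 6, 7, 2, 3
d = rank(p) − rank(q): -4, 1, 6, -3, -5, 4, 1; Σd² = 104
ρ = 1 − 6Σd² / [n(n²−1)] = 1 − 6×104 / (7×48) = 1 − 624/336 ≈ -0.857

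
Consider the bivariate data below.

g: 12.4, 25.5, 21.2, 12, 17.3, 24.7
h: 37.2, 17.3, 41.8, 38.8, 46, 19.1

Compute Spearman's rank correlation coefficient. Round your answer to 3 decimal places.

-0.543

Rank g: 2, 6, 4, 1, 3, 5
Rank h: 3, 1, 5, 4, 6, 2
d = rank(g) − rank(h): -1, 5, -1, -3, -3, 3; Σd² = 54
ρ = 1 − 6Σd² / [n(n²−1)] = 1 − 6×54 / (6×35) = 1 − 324/210 ≈ -0.543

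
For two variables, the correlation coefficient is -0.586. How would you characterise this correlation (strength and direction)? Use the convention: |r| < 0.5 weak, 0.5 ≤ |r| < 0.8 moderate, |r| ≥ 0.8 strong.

moderate negative

r = -0.586 < 0 so the relationship is negative.
|r| = 0.586, which falls in the moderate range.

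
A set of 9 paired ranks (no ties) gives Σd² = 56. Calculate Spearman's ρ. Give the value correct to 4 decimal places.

0.5333

ρ = 1 − 6Σd² / [n(n²−1)] = 1 − 6×56 / (9×80)
  = 1 − 336/720 = 1 − 0.46667 ≈ 0.5333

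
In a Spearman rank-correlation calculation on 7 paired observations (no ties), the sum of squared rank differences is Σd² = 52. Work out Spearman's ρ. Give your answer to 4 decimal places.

ρ = 1 − 6Σd² / [n(n²−1)] = 1 − 6×52 / (7×48)
  = 1 − 312/336 = 1 − 0.92857 ≈ 0.0714

0.0714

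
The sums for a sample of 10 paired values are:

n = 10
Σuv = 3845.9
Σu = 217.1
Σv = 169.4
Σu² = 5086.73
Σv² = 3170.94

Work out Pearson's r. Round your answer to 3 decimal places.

0.501

r = (nΣuv − ΣuΣv) / √[(nΣu² − (Σu)²)(nΣv² − (Σv)²)]
Numerator: 10×3845.9 − 217.1×169.4 = 1682.26
Denominator: √[(50867.3 − 47132.41)(31709.4 − 28696.36)] = √[3734.89 × 3013.04] = 3354.6047
r = 1682.26 / 3354.6047 ≈ 0.501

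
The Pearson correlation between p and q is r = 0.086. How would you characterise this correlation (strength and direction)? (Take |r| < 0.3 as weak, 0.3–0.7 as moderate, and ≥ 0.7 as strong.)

r = 0.086 > 0 so the relationship is positive.
|r| = 0.086, which falls in the weak range.

weak positive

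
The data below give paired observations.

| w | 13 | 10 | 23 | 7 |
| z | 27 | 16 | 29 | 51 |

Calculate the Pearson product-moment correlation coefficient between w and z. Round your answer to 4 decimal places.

-0.3102

n = 4, Σw = 53, Σz = 123, Σw² = 847, Σz² = 4427, Σwz = 1535
nΣwz − ΣwΣz = 6140 − 6519 = -379
nΣw² − (Σw)² = 3388 − 2809 = 579; nΣz² − (Σz)² = 17708 − 15129 = 2579
r = -379 / √(579 × 2579) = -379 / 1221.9824 ≈ -0.3102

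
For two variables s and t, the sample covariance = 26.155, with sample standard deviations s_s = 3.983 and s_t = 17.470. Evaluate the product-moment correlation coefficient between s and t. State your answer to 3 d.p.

0.376

r = Cov(s,t) / (s_s · s_t) = 26.155 / (3.983 × 17.470)
  = 26.155 / 69.5830 ≈ 0.376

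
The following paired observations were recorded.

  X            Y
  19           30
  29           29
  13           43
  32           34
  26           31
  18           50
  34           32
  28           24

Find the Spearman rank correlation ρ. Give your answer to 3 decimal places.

-0.357

Rank X: 3, 6, 1, 7, 4, 2, 8, 5
Rank Y: 3, 2, 7, 6, 4, 8, 5, 1
d = rank(X) − rank(Y): 0, 4, -6, 1, 0, -6, 3, 4; Σd² = 114
ρ = 1 − 6Σd² / [n(n²−1)] = 1 − 6×114 / (8×63) = 1 − 684/504 ≈ -0.357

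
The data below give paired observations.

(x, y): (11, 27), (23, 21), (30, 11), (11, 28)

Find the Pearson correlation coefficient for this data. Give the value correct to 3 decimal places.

n = 4, Σx = 75, Σy = 87, Σx² = 1671, Σy² = 2075, Σxy = 1418
nΣxy − ΣxΣy = 5672 − 6525 = -853
nΣx² − (Σx)² = 6684 − 5625 = 1059; nΣy² − (Σy)² = 8300 − 7569 = 731
r = -853 / √(1059 × 731) = -853 / 879.8460 ≈ -0.969

-0.969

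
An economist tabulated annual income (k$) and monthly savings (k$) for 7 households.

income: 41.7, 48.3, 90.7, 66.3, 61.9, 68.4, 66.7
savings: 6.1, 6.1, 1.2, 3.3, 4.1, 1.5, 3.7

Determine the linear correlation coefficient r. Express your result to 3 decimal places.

n = 7, Σx = 444, Σy = 26, Σx² = 29653.02, Σy² = 119.5, Σxy = 1479.81
nΣxy − ΣxΣy = 10358.67 − 11544 = -1185.33
nΣx² − (Σx)² = 207571.14 − 197136 = 10435.14; nΣy² − (Σy)² = 836.5 − 676 = 160.5
r = -1185.33 / √(10435.14 × 160.5) = -1185.33 / 1294.1561 ≈ -0.916

-0.916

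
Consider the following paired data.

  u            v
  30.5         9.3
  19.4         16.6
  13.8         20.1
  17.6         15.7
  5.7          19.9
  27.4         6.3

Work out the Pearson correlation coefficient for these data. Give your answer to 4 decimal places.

-0.8999

n = 6, Σu = 114.4, Σv = 87.9, Σu² = 2590.06, Σv² = 1448.25, Σuv = 1445.44
nΣuv − ΣuΣv = 8672.64 − 10055.76 = -1383.12
nΣu² − (Σu)² = 15540.36 − 13087.36 = 2453; nΣv² − (Σv)² = 8689.5 − 7726.41 = 963.09
r = -1383.12 / √(2453 × 963.09) = -1383.12 / 1537.0295 ≈ -0.8999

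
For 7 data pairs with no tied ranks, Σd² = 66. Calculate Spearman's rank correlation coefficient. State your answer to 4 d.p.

ρ = 1 − 6Σd² / [n(n²−1)] = 1 − 6×66 / (7×48)
  = 1 − 396/336 = 1 − 1.17857 ≈ -0.1786

-0.1786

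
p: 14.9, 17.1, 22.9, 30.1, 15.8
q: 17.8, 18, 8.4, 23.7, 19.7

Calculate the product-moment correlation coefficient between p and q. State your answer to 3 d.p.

n = 5, Σp = 100.8, Σq = 87.6, Σp² = 2194.48, Σq² = 1661.18, Σpq = 1790.01
nΣpq − ΣpΣq = 8950.05 − 8830.08 = 119.97
nΣp² − (Σp)² = 10972.4 − 10160.64 = 811.76; nΣq² − (Σq)² = 8305.9 − 7673.76 = 632.14
r = 119.97 / √(811.76 × 632.14) = 119.97 / 716.3421 ≈ 0.167

0.167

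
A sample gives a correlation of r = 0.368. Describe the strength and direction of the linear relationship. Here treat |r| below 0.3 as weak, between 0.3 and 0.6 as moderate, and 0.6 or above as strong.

r = 0.368 > 0 so the relationship is positive.
|r| = 0.368, which falls in the moderate range.

moderate positive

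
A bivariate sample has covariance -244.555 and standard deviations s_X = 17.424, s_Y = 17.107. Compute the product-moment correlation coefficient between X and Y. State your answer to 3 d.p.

-0.820

r = Cov(X,Y) / (s_X · s_Y) = -244.555 / (17.424 × 17.107)
  = -244.555 / 298.0724 ≈ -0.820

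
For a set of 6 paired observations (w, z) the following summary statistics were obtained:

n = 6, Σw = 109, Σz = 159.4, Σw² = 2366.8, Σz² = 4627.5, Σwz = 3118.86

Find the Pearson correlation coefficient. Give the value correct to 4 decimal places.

0.5725

r = (nΣwz − ΣwΣz) / √[(nΣw² − (Σw)²)(nΣz² − (Σz)²)]
Numerator: 6×3118.86 − 109×159.4 = 1338.56
Denominator: √[(14200.8 − 11881)(27765 − 25408.36)] = √[2319.8 × 2356.64] = 2338.1474
r = 1338.56 / 2338.1474 ≈ 0.5725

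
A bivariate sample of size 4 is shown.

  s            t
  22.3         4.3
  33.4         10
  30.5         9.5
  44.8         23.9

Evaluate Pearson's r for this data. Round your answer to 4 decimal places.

n = 4, Σs = 131, Σt = 47.7, Σs² = 4550.14, Σt² = 779.95, Σst = 1790.36
nΣst − ΣsΣt = 7161.44 − 6248.7 = 912.74
nΣs² − (Σs)² = 18200.56 − 17161 = 1039.56; nΣt² − (Σt)² = 3119.8 − 2275.29 = 844.51
r = 912.74 / √(1039.56 × 844.51) = 912.74 / 936.9732 ≈ 0.9741

0.9741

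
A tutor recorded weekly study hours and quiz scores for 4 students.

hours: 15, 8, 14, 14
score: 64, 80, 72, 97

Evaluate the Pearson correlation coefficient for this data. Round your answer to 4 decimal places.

n = 4, Σx = 51, Σy = 313, Σx² = 681, Σy² = 25089, Σxy = 3966
nΣxy − ΣxΣy = 15864 − 15963 = -99
nΣx² − (Σx)² = 2724 − 2601 = 123; nΣy² − (Σy)² = 100356 − 97969 = 2387
r = -99 / √(123 × 2387) = -99 / 541.8496 ≈ -0.1827

-0.1827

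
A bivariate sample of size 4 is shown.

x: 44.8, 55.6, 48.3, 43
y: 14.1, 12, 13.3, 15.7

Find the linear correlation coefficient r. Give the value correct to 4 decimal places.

n = 4, Σx = 191.7, Σy = 55.1, Σx² = 9280.29, Σy² = 766.19, Σxy = 2616.37
nΣxy − ΣxΣy = 10465.48 − 10562.67 = -97.19
nΣx² − (Σx)² = 37121.16 − 36748.89 = 372.27; nΣy² − (Σy)² = 3064.76 − 3036.01 = 28.75
r = -97.19 / √(372.27 × 28.75) = -97.19 / 103.4542 ≈ -0.9394

-0.9394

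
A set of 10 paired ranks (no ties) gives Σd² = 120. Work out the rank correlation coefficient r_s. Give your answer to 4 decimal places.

0.2727

ρ = 1 − 6Σd² / [n(n²−1)] = 1 − 6×120 / (10×99)
  = 1 − 720/990 = 1 − 0.72727 ≈ 0.2727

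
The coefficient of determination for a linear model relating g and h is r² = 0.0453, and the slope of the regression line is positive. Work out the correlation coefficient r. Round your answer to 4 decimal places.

|r| = √0.0453 = 0.2128
The association is positive, so r = 0.2128.

0.2128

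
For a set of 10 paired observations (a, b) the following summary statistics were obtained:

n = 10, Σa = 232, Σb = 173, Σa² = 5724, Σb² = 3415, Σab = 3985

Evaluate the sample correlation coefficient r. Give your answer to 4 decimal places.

r = (nΣab − ΣaΣb) / √[(nΣa² − (Σa)²)(nΣb² − (Σb)²)]
Numerator: 10×3985 − 232×173 = -286
Denominator: √[(57240 − 53824)(34150 − 29929)] = √[3416 × 4221] = 3797.2274
r = -286 / 3797.2274 ≈ -0.0753

-0.0753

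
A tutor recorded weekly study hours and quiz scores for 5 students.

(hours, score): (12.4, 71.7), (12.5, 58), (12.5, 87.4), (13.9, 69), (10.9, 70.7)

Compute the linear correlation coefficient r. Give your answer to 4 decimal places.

n = 5, Σx = 62.2, Σy = 356.8, Σx² = 778.28, Σy² = 25903.14, Σxy = 4436.31
nΣxy − ΣxΣy = 22181.55 − 22192.96 = -11.41
nΣx² − (Σx)² = 3891.4 − 3868.84 = 22.56; nΣy² − (Σy)² = 129515.7 − 127306.24 = 2209.46
r = -11.41 / √(22.56 × 2209.46) = -11.41 / 223.2609 ≈ -0.0511

-0.0511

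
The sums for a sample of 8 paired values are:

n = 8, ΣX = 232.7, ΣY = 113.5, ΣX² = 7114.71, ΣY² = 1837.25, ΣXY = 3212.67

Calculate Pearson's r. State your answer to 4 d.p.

r = (nΣXY − ΣXΣY) / √[(nΣX² − (ΣX)²)(nΣY² − (ΣY)²)]
Numerator: 8×3212.67 − 232.7×113.5 = -710.09
Denominator: √[(56917.68 − 54149.29)(14698 − 12882.25)] = √[2768.39 × 1815.75] = 2242.0313
r = -710.09 / 2242.0313 ≈ -0.3167

-0.3167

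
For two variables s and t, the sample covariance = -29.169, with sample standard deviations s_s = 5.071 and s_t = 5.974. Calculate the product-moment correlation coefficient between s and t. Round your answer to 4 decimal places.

r = Cov(s,t) / (s_s · s_t) = -29.169 / (5.071 × 5.974)
  = -29.169 / 30.2942 ≈ -0.9629

-0.9629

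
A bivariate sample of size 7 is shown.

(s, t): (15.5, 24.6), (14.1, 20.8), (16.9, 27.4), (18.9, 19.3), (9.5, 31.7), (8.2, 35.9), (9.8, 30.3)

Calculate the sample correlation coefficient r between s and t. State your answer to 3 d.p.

-0.852

n = 7, Σs = 92.9, Σt = 190, Σs² = 1335.41, Σt² = 5372.84, Σst = 2394.88
nΣst − ΣsΣt = 16764.16 − 17651 = -886.84
nΣs² − (Σs)² = 9347.87 − 8630.41 = 717.46; nΣt² − (Σt)² = 37609.88 − 36100 = 1509.88
r = -886.84 / √(717.46 × 1509.88) = -886.84 / 1040.8067 ≈ -0.852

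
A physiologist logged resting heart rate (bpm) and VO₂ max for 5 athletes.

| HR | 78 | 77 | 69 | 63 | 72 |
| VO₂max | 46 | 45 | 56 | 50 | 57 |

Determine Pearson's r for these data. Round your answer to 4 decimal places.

-0.4865

n = 5, Σx = 359, Σy = 254, Σx² = 25927, Σy² = 13026, Σxy = 18171
nΣxy − ΣxΣy = 90855 − 91186 = -331
nΣx² − (Σx)² = 129635 − 128881 = 754; nΣy² − (Σy)² = 65130 − 64516 = 614
r = -331 / √(754 × 614) = -331 / 680.4087 ≈ -0.4865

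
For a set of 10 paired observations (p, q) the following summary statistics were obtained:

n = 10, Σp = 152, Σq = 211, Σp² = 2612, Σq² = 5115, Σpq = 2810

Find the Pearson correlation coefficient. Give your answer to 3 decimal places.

-0.888

r = (nΣpq − ΣpΣq) / √[(nΣp² − (Σp)²)(nΣq² − (Σq)²)]
Numerator: 10×2810 − 152×211 = -3972
Denominator: √[(26120 − 23104)(51150 − 44521)] = √[3016 × 6629] = 4471.3604
r = -3972 / 4471.3604 ≈ -0.888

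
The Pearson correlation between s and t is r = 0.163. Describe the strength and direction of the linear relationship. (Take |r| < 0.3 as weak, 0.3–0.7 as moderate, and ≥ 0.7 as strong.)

r = 0.163 > 0 so the relationship is positive.
|r| = 0.163, which falls in the weak range.

weak positive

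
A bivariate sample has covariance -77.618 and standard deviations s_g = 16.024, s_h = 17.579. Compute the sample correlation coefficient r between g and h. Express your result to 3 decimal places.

-0.276

r = Cov(g,h) / (s_g · s_h) = -77.618 / (16.024 × 17.579)
  = -77.618 / 281.6859 ≈ -0.276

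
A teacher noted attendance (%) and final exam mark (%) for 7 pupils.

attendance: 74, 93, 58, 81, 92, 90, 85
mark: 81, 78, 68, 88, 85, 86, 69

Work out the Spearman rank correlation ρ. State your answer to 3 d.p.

0.250

Rank attendance: 2, 7, 1, 3, 6, 5, 4
Rank mark: 4, 3, 1, 7, 5, 6, 2
d = rank(attendance) − rank(mark): -2, 4, 0, -4, 1, -1, 2; Σd² = 42
ρ = 1 − 6Σd² / [n(n²−1)] = 1 − 6×42 / (7×48) = 1 − 252/336 ≈ 0.250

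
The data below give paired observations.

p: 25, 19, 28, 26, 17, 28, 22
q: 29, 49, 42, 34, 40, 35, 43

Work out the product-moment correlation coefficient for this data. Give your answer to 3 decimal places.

-0.513

n = 7, Σp = 165, Σq = 272, Σp² = 4003, Σq² = 10836, Σpq = 6322
nΣpq − ΣpΣq = 44254 − 44880 = -626
nΣp² − (Σp)² = 28021 − 27225 = 796; nΣq² − (Σq)² = 75852 − 73984 = 1868
r = -626 / √(796 × 1868) = -626 / 1219.3966 ≈ -0.513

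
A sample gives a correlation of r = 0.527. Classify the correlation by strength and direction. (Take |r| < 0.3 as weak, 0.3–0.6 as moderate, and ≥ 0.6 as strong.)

moderate positive

r = 0.527 > 0 so the relationship is positive.
|r| = 0.527, which falls in the moderate range.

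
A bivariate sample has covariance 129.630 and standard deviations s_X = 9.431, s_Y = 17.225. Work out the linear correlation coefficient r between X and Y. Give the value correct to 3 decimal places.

r = Cov(X,Y) / (s_X · s_Y) = 129.630 / (9.431 × 17.225)
  = 129.630 / 162.4490 ≈ 0.798

0.798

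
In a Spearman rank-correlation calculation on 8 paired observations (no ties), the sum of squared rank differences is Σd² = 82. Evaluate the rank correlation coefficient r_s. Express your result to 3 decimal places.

ρ = 1 − 6Σd² / [n(n²−1)] = 1 − 6×82 / (8×63)
  = 1 − 492/504 = 1 − 0.9762 ≈ 0.024

0.024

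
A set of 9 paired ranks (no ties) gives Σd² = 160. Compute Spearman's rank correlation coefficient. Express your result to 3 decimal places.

-0.333

ρ = 1 − 6Σd² / [n(n²−1)] = 1 − 6×160 / (9×80)
  = 1 − 960/720 = 1 − 1.3333 ≈ -0.333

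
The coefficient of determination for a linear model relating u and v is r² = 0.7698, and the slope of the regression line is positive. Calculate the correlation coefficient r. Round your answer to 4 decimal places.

0.8774

|r| = √0.7698 = 0.8774
The association is positive, so r = 0.8774.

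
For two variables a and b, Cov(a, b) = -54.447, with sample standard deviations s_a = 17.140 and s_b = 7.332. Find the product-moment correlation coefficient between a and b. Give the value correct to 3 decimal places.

-0.433

r = Cov(a,b) / (s_a · s_b) = -54.447 / (17.140 × 7.332)
  = -54.447 / 125.6705 ≈ -0.433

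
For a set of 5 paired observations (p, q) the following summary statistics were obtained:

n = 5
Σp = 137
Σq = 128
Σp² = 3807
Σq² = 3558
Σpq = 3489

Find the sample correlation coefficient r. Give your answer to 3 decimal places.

r = (nΣpq − ΣpΣq) / √[(nΣp² − (Σp)²)(nΣq² − (Σq)²)]
Numerator: 5×3489 − 137×128 = -91
Denominator: √[(19035 − 18769)(17790 − 16384)] = √[266 × 1406] = 611.5521
r = -91 / 611.5521 ≈ -0.149

-0.149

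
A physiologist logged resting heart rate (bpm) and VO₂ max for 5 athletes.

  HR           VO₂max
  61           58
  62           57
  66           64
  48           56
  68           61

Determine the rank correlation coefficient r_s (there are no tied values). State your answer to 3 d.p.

Rank HR: 2, 3, 4, 1, 5
Rank VO₂max: 3, 2, 5, 1, 4
d = rank(HR) − rank(VO₂max): -1, 1, -1, 0, 1; Σd² = 4
ρ = 1 − 6Σd² / [n(n²−1)] = 1 − 6×4 / (5×24) = 1 − 24/120 ≈ 0.800

0.800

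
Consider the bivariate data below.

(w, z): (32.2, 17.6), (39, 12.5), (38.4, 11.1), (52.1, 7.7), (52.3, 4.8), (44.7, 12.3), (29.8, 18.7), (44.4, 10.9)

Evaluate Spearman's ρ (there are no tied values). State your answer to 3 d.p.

-0.881

Rank w: 2, 4, 3, 7, 8, 6, 1, 5
Rank z: 7, 6, 4, 2, 1, 5, 8, 3
d = rank(w) − rank(z): -5, -2, -1, 5, 7, 1, -7, 2; Σd² = 158
ρ = 1 − 6Σd² / [n(n²−1)] = 1 − 6×158 / (8×63) = 1 − 948/504 ≈ -0.881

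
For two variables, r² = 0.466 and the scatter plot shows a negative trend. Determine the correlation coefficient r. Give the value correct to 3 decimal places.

-0.683

|r| = √0.466 = 0.683
The association is negative, so r = −0.683.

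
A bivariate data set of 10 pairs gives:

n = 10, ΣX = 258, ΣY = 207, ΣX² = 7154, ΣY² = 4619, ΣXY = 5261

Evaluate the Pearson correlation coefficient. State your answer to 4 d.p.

r = (nΣXY − ΣXΣY) / √[(nΣX² − (ΣX)²)(nΣY² − (ΣY)²)]
Numerator: 10×5261 − 258×207 = -796
Denominator: √[(71540 − 66564)(46190 − 42849)] = √[4976 × 3341] = 4077.3540
r = -796 / 4077.3540 ≈ -0.1952

-0.1952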